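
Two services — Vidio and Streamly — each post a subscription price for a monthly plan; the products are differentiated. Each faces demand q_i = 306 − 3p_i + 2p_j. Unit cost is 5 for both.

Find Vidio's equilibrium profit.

Vidio's profit: π = (p_{Vidio} − 5)(306 − 3p_{Vidio} + 2p_{Streamly}).
∂π/∂p_{Vidio} = 321 − 6p_{Vidio} + 2p_{Streamly} = 0 ⇒ p_{Vidio} = 53.5 + (1/3)p_{Streamly}.
The game is symmetric, so in equilibrium p_{Streamly} = p_{Vidio}: the reaction function gives (2/3)p_{Vidio} = 53.5, hence p_{Vidio} = 80.25.
q_{Vidio} = 306 − 3·80.25 + 2·80.25 = 225.75.
Profit = (80.25 − 5)·225.75 = 16987.6875.

16987.6875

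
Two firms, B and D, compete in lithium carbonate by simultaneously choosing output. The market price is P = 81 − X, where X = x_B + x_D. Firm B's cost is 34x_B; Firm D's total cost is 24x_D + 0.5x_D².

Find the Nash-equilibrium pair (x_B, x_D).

Firm B's profit: π = x_B(81 − (x_B + x_D)) − 34x_B.
∂π/∂x_B = 47 − 2x_B − x_D = 0, so x_B = 23.5 − 0.5x_D.
For D: ∂π/∂x_D = 57 − 3x_D − x_B = 0 ⇒ x_D = 19 − (1/3)x_B.
Plugging x_D into B's best response: x_B = 23.5 − 0.5(19 − (1/3)x_B) ⇒ (5/6)x_B = 14, so x_B = 16.8.
Then x_D = 19 − (1/3)·16.8 = 13.4.

16.8, 13.4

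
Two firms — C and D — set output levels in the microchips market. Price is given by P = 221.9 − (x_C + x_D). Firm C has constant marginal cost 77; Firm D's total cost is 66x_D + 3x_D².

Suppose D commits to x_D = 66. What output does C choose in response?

39.45

Firm C's profit: π = x_C(221.9 − (x_C + x_D)) − 77x_C.
∂π/∂x_C = 144.9 − 2x_C − x_D = 0, so x_C = 72.45 − 0.5x_D.
At x_D = 66: x_C = 72.45 − 0.5·66 = 39.45.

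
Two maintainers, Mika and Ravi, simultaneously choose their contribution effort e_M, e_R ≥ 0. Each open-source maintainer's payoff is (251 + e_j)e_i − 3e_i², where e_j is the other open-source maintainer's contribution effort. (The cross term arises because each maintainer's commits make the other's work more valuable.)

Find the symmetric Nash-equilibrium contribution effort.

50.2

Mika's payoff is (251 + e_R)e_M − 3e_M².
∂π/∂e_M = 251 + e_R − 6e_M = 0, so e_M = 251/6 + (1/6)e_R.
Setting e_M = e_R in the reaction function: e_M = 251/6 + (1/6)e_M, so e_M = (251/6) / (5/6) = 50.2.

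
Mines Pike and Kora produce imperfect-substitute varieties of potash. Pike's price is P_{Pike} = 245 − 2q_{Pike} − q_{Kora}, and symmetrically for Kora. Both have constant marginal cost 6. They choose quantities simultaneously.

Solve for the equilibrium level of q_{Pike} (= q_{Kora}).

Mine Pike's profit: π = q_{Pike}(245 − 2q_{Pike} − q_{Kora}) − 6q_{Pike}.
∂π/∂q_{Pike} = 239 − 4q_{Pike} − q_{Kora} = 0 ⇒ q_{Pike} = 59.75 − 0.25q_{Kora}.
The game is symmetric, so in equilibrium q_{Kora} = q_{Pike}: the reaction function gives 1.25q_{Pike} = 59.75, hence q_{Pike} = 47.8.

47.8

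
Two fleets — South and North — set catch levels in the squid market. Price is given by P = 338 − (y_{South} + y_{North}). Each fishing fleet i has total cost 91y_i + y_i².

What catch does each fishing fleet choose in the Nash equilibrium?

Fishing fleet South's profit: π = y_{South}(338 − (y_{South} + y_{North})) − 91y_{South} − y_{South}².
∂π/∂y_{South} = 247 − 4y_{South} − y_{North} = 0, so y_{South} = 61.75 − 0.25y_{North}.
The game is symmetric, so in equilibrium y_{North} = y_{South}: the reaction function gives 1.25y_{South} = 61.75, hence y_{South} = 49.4.

49.4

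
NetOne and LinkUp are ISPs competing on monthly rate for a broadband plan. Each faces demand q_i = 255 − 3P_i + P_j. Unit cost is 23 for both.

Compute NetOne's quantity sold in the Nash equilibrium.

NetOne's profit: π = (P_{NetOne} − 23)(255 − 3P_{NetOne} + P_{LinkUp}).
∂π/∂P_{NetOne} = 324 − 6P_{NetOne} + P_{LinkUp} = 0 ⇒ P_{NetOne} = 54 + (1/6)P_{LinkUp}.
Setting P_{NetOne} = P_{LinkUp} in the reaction function: P_{NetOne} = 54 + (1/6)P_{NetOne}, so P_{NetOne} = 54 / (5/6) = 64.8.
q_{NetOne} = 255 − 3·64.8 + 64.8 = 125.4.

125.4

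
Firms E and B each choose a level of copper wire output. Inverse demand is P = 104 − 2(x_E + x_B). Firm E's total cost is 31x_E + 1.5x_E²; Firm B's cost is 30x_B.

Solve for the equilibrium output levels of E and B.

6, 15.5

Firm E's profit: π = x_E(104 − 2(x_E + x_B)) − 31x_E − 1.5x_E².
∂π/∂x_E = 73 − 7x_E − 2x_B = 0, so x_E = 73/7 − (2/7)x_B.
For B: ∂π/∂x_B = 74 − 4x_B − 2x_E = 0 ⇒ x_B = 18.5 − 0.5x_E.
Substituting the second reaction function into the first: x_E = 73/7 − (2/7)(18.5 − 0.5x_E), which gives (6/7)x_E = 36/7 ⇒ x_E = 6.
Then x_B = 18.5 − 0.5·6 = 15.5.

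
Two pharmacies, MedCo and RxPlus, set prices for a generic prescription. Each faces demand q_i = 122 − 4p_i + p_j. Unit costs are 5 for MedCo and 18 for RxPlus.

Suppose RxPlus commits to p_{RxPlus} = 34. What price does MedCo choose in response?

MedCo's profit: π = (p_{MedCo} − 5)(122 − 4p_{MedCo} + p_{RxPlus}).
∂π/∂p_{MedCo} = 142 − 8p_{MedCo} + p_{RxPlus} = 0 ⇒ p_{MedCo} = 17.75 + 0.125p_{RxPlus}.
At p_{RxPlus} = 34: p_{MedCo} = 17.75 + 0.125·34 = 22.

22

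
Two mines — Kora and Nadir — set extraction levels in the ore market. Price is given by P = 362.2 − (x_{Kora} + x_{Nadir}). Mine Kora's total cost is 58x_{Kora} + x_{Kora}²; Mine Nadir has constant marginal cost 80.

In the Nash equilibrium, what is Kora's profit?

4343.12

Mine Kora's profit: π = x_{Kora}(362.2 − (x_{Kora} + x_{Nadir})) − 58x_{Kora} − x_{Kora}².
∂π/∂x_{Kora} = 304.2 − 4x_{Kora} − x_{Nadir} = 0, so x_{Kora} = 76.05 − 0.25x_{Nadir}.
For Nadir: ∂π/∂x_{Nadir} = 282.2 − 2x_{Nadir} − x_{Kora} = 0 ⇒ x_{Nadir} = 141.1 − 0.5x_{Kora}.
Substituting the second reaction function into the first: x_{Kora} = 76.05 − 0.25(141.1 − 0.5x_{Kora}), which gives 0.875x_{Kora} = 40.775 ⇒ x_{Kora} = 46.6.
Then x_{Nadir} = 141.1 − 0.5·46.6 = 117.8.
Price P = 362.2 − 164.4 = 197.8.
Kora's profit: (197.8 − 58)·46.6 − (46.6)² = 4343.12.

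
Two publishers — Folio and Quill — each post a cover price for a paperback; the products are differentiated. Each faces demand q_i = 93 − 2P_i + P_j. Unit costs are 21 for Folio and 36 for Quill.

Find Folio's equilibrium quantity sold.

Folio's profit: π = (P_{Folio} − 21)(93 − 2P_{Folio} + P_{Quill}).
∂π/∂P_{Folio} = 135 − 4P_{Folio} + P_{Quill} = 0 ⇒ P_{Folio} = 33.75 + 0.25P_{Quill}.
Similarly P_{Quill} = 41.25 + 0.25P_{Folio}.
Solving the two reaction functions simultaneously: (1 − (0.25)(0.25))P_{Folio} = 33.75 + 0.25·41.25, so 0.9375P_{Folio} = 44.0625 and P_{Folio} = 47.
Then P_{Quill} = 41.25 + 0.25·47 = 53.
q_{Folio} = 93 − 2·47 + 53 = 52.

52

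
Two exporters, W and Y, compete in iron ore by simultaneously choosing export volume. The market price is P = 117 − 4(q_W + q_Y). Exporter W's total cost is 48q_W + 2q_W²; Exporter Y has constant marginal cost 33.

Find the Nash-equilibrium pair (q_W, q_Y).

Exporter W's profit: π = q_W(117 − 4(q_W + q_Y)) − 48q_W − 2q_W².
∂π/∂q_W = 69 − 12q_W − 4q_Y = 0, so q_W = 5.75 − (1/3)q_Y.
For Y: ∂π/∂q_Y = 84 − 8q_Y − 4q_W = 0 ⇒ q_Y = 10.5 − 0.5q_W.
Solving the two reaction functions simultaneously: (1 − (−1/3)(−0.5))q_W = 5.75 − (1/3)·10.5, so (5/6)q_W = 2.25 and q_W = 2.7.
Then q_Y = 10.5 − 0.5·2.7 = 9.15.

2.7, 9.15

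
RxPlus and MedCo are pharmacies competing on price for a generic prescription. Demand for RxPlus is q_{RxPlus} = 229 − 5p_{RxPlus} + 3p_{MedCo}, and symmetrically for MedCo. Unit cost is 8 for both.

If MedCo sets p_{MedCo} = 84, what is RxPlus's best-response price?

RxPlus's profit: π = (p_{RxPlus} − 8)(229 − 5p_{RxPlus} + 3p_{MedCo}).
∂π/∂p_{RxPlus} = 269 − 10p_{RxPlus} + 3p_{MedCo} = 0 ⇒ p_{RxPlus} = 26.9 + 0.3p_{MedCo}.
At p_{MedCo} = 84: p_{RxPlus} = 26.9 + 0.3·84 = 52.1.

52.1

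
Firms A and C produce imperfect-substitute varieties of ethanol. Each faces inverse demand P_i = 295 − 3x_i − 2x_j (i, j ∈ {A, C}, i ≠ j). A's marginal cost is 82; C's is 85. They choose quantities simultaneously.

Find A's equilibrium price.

162.4375

Firm A's profit: π = x_A(295 − 3x_A − 2x_C) − 82x_A.
∂π/∂x_A = 213 − 6x_A − 2x_C = 0 ⇒ x_A = 35.5 − (1/3)x_C.
Similarly x_C = 35 − (1/3)x_A.
Solving the two reaction functions simultaneously: (1 − (−1/3)(−1/3))x_A = 35.5 − (1/3)·35, so (8/9)x_A = 143/6 and x_A = 26.8125.
Then x_C = 35 − (1/3)·26.8125 = 26.0625.
P_A = 295 − 3·26.8125 − 2·26.0625 = 162.4375.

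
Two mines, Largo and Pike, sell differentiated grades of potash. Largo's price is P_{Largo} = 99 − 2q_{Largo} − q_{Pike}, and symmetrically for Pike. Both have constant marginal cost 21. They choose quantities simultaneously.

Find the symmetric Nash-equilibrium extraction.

15.6

Mine Largo's profit: π = q_{Largo}(99 − 2q_{Largo} − q_{Pike}) − 21q_{Largo}.
∂π/∂q_{Largo} = 78 − 4q_{Largo} − q_{Pike} = 0 ⇒ q_{Largo} = 19.5 − 0.25q_{Pike}.
By symmetry q_{Pike} = q_{Largo}; substituting into the reaction function, 1.25q_{Largo} = 19.5 and q_{Largo} = 15.6.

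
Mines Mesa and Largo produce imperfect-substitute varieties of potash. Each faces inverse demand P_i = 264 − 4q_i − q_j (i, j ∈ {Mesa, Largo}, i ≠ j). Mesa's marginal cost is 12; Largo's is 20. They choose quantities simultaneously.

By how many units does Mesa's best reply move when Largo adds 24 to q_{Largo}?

Mine Mesa's profit: π = q_{Mesa}(264 − 4q_{Mesa} − q_{Largo}) − 12q_{Mesa}.
∂π/∂q_{Mesa} = 252 − 8q_{Mesa} − q_{Largo} = 0 ⇒ q_{Mesa} = 31.5 − 0.125q_{Largo}.
The reaction-function slope is −0.125, so a 24-unit rise in q_{Largo} moves q_{Mesa} by −0.125 × 24 = −3. Mesa's best response falls — the actions are strategic substitutes.

-3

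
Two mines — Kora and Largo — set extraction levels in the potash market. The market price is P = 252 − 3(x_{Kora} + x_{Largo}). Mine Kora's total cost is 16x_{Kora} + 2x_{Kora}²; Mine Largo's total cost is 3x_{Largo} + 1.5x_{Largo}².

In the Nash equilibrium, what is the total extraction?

Mine Kora's profit: π = x_{Kora}(252 − 3(x_{Kora} + x_{Largo})) − 16x_{Kora} − 2x_{Kora}².
∂π/∂x_{Kora} = 236 − 10x_{Kora} − 3x_{Largo} = 0, so x_{Kora} = 23.6 − 0.3x_{Largo}.
For Largo: ∂π/∂x_{Largo} = 249 − 9x_{Largo} − 3x_{Kora} = 0 ⇒ x_{Largo} = 83/3 − (1/3)x_{Kora}.
Plugging x_{Largo} into Kora's best response: x_{Kora} = 23.6 − 0.3(83/3 − (1/3)x_{Kora}) ⇒ 0.9x_{Kora} = 15.3, so x_{Kora} = 17.
Then x_{Largo} = 83/3 − (1/3)·17 = 22.
Total extraction: 17 + 22 = 39.

39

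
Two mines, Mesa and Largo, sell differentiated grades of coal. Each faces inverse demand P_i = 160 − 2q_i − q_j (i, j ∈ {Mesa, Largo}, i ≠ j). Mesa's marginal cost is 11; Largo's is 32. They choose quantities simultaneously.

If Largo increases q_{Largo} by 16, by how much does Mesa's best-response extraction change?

-4

Mine Mesa's profit: π = q_{Mesa}(160 − 2q_{Mesa} − q_{Largo}) − 11q_{Mesa}.
∂π/∂q_{Mesa} = 149 − 4q_{Mesa} − q_{Largo} = 0 ⇒ q_{Mesa} = 37.25 − 0.25q_{Largo}.
The reaction-function slope is −0.25, so a 16-unit rise in q_{Largo} moves q_{Mesa} by −0.25 × 16 = −4. Mesa's best response falls — the actions are strategic substitutes.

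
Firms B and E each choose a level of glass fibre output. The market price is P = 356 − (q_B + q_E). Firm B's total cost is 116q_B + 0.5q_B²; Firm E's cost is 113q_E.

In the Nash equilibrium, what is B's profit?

3370.14

Firm B's profit: π = q_B(356 − (q_B + q_E)) − 116q_B − 0.5q_B².
∂π/∂q_B = 240 − 3q_B − q_E = 0, so q_B = 80 − (1/3)q_E.
For E: ∂π/∂q_E = 243 − 2q_E − q_B = 0 ⇒ q_E = 121.5 − 0.5q_B.
Plugging q_E into B's best response: q_B = 80 − (1/3)(121.5 − 0.5q_B) ⇒ (5/6)q_B = 39.5, so q_B = 47.4.
Then q_E = 121.5 − 0.5·47.4 = 97.8.
Price P = 356 − 145.2 = 210.8.
B's profit: (210.8 − 116)·47.4 − 0.5(47.4)² = 3370.14.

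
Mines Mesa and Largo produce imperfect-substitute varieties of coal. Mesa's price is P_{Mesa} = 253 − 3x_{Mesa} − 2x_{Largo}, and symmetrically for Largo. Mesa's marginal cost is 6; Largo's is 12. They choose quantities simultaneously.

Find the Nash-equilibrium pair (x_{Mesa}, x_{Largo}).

Mine Mesa's profit: π = x_{Mesa}(253 − 3x_{Mesa} − 2x_{Largo}) − 6x_{Mesa}.
∂π/∂x_{Mesa} = 247 − 6x_{Mesa} − 2x_{Largo} = 0 ⇒ x_{Mesa} = 247/6 − (1/3)x_{Largo}.
Similarly x_{Largo} = 241/6 − (1/3)x_{Mesa}.
Solving the two reaction functions simultaneously: (1 − (−1/3)(−1/3))x_{Mesa} = 247/6 − (1/3)·(241/6), so (8/9)x_{Mesa} = 250/9 and x_{Mesa} = 31.25.
Then x_{Largo} = 241/6 − (1/3)·31.25 = 29.75.

31.25, 29.75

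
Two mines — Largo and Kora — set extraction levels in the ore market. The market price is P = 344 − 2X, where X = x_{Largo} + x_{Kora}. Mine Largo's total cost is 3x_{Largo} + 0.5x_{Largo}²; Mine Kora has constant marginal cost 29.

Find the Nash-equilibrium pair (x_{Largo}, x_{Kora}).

Mine Largo's profit: π = x_{Largo}(344 − 2(x_{Largo} + x_{Kora})) − 3x_{Largo} − 0.5x_{Largo}².
∂π/∂x_{Largo} = 341 − 5x_{Largo} − 2x_{Kora} = 0, so x_{Largo} = 68.2 − 0.4x_{Kora}.
For Kora: ∂π/∂x_{Kora} = 315 − 4x_{Kora} − 2x_{Largo} = 0 ⇒ x_{Kora} = 78.75 − 0.5x_{Largo}.
Substituting the second reaction function into the first: x_{Largo} = 68.2 − 0.4(78.75 − 0.5x_{Largo}), which gives 0.8x_{Largo} = 36.7 ⇒ x_{Largo} = 45.875.
Then x_{Kora} = 78.75 − 0.5·45.875 = 55.8125.

45.875, 55.8125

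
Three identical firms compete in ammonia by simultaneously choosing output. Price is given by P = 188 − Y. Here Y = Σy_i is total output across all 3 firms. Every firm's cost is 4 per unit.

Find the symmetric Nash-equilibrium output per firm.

A representative firm's profit is π_i = y_i(188 − Y) − 4y_i, with Y = y_i + Σ_{j≠i} y_j.
First-order condition: 184 − 2y_i − Σ_{j≠i} y_j = 0.
With identical firms, set every y_j = y: then 184 − 2y − 2y = 0, i.e. y = 184/4 = 46.

46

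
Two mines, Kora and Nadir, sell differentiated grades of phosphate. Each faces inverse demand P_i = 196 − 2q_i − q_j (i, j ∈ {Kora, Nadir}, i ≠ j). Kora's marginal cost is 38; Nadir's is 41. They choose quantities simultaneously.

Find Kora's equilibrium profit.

2022.48

Mine Kora's profit: π = q_{Kora}(196 − 2q_{Kora} − q_{Nadir}) − 38q_{Kora}.
∂π/∂q_{Kora} = 158 − 4q_{Kora} − q_{Nadir} = 0 ⇒ q_{Kora} = 39.5 − 0.25q_{Nadir}.
Similarly q_{Nadir} = 38.75 − 0.25q_{Kora}.
Substituting the second reaction function into the first: q_{Kora} = 39.5 − 0.25(38.75 − 0.25q_{Kora}), which gives 0.9375q_{Kora} = 29.8125 ⇒ q_{Kora} = 31.8.
Then q_{Nadir} = 38.75 − 0.25·31.8 = 30.8.
P_{Kora} = 196 − 2·31.8 − 30.8 = 101.6.
Profit = (101.6 − 38)·31.8 = 2022.48.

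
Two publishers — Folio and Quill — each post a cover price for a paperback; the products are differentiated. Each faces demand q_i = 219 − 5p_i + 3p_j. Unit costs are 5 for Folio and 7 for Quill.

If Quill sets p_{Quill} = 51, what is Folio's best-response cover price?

Folio's profit: π = (p_{Folio} − 5)(219 − 5p_{Folio} + 3p_{Quill}).
∂π/∂p_{Folio} = 244 − 10p_{Folio} + 3p_{Quill} = 0 ⇒ p_{Folio} = 24.4 + 0.3p_{Quill}.
At p_{Quill} = 51: p_{Folio} = 24.4 + 0.3·51 = 39.7.

39.7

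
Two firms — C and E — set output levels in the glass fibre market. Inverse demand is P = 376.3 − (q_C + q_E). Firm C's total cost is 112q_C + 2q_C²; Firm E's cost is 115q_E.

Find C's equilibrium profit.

Firm C's profit: π = q_C(376.3 − (q_C + q_E)) − 112q_C − 2q_C².
∂π/∂q_C = 264.3 − 6q_C − q_E = 0, so q_C = 44.05 − (1/6)q_E.
For E: ∂π/∂q_E = 261.3 − 2q_E − q_C = 0 ⇒ q_E = 130.65 − 0.5q_C.
Solving the two reaction functions simultaneously: (1 − (−1/6)(−0.5))q_C = 44.05 − (1/6)·130.65, so (11/12)q_C = 22.275 and q_C = 24.3.
Then q_E = 130.65 − 0.5·24.3 = 118.5.
Price P = 376.3 − 142.8 = 233.5.
C's profit: (233.5 − 112)·24.3 − 2(24.3)² = 1771.47.

1771.47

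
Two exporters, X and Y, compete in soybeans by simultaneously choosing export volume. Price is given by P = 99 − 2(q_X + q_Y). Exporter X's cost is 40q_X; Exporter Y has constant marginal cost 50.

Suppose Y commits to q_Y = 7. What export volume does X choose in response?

Exporter X's profit: π = q_X(99 − 2(q_X + q_Y)) − 40q_X.
∂π/∂q_X = 59 − 4q_X − 2q_Y = 0, so q_X = 14.75 − 0.5q_Y.
At q_Y = 7: q_X = 14.75 − 0.5·7 = 11.25.

11.25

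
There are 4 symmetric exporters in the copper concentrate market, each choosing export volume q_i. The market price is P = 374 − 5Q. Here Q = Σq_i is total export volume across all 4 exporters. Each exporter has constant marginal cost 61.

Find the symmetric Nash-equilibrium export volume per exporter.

A representative exporter's profit is π_i = q_i(374 − 5Q) − 61q_i, with Q = q_i + Σ_{j≠i} q_j.
First-order condition: 313 − 10q_i − 5Σ_{j≠i} q_j = 0.
With identical exporters, set every q_j = q: then 313 − 10q − 15q = 0, i.e. q = 313/25 = 12.52.

12.52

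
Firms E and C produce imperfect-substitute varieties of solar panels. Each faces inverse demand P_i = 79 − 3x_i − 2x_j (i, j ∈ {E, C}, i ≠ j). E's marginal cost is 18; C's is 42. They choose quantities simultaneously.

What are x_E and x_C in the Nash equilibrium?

Firm E's profit: π = x_E(79 − 3x_E − 2x_C) − 18x_E.
∂π/∂x_E = 61 − 6x_E − 2x_C = 0 ⇒ x_E = 61/6 − (1/3)x_C.
Similarly x_C = 37/6 − (1/3)x_E.
Plugging x_C into E's best response: x_E = 61/6 − (1/3)(37/6 − (1/3)x_E) ⇒ (8/9)x_E = 73/9, so x_E = 9.125.
Then x_C = 37/6 − (1/3)·9.125 = 3.125.

9.125, 3.125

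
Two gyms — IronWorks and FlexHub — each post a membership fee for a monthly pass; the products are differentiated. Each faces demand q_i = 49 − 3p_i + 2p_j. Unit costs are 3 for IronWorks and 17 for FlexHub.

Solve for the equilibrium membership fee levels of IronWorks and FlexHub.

IronWorks's profit: π = (p_{IronWorks} − 3)(49 − 3p_{IronWorks} + 2p_{FlexHub}).
∂π/∂p_{IronWorks} = 58 − 6p_{IronWorks} + 2p_{FlexHub} = 0 ⇒ p_{IronWorks} = 29/3 + (1/3)p_{FlexHub}.
Similarly p_{FlexHub} = 50/3 + (1/3)p_{IronWorks}.
Substituting the second reaction function into the first: p_{IronWorks} = 29/3 + (1/3)(50/3 + (1/3)p_{IronWorks}), which gives (8/9)p_{IronWorks} = 137/9 ⇒ p_{IronWorks} = 17.125.
Then p_{FlexHub} = 50/3 + (1/3)·17.125 = 22.375.

17.125, 22.375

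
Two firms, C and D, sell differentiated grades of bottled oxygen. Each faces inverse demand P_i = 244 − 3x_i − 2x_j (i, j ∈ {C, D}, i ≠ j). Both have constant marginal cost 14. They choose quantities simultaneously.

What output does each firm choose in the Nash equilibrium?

28.75

Firm C's profit: π = x_C(244 − 3x_C − 2x_D) − 14x_C.
∂π/∂x_C = 230 − 6x_C − 2x_D = 0 ⇒ x_C = 115/3 − (1/3)x_D.
By symmetry x_D = x_C; substituting into the reaction function, (4/3)x_C = 115/3 and x_C = 28.75.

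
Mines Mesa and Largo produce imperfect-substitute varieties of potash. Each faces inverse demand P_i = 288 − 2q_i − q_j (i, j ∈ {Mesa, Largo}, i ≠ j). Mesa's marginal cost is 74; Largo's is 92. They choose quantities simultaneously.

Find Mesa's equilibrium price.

162

Mine Mesa's profit: π = q_{Mesa}(288 − 2q_{Mesa} − q_{Largo}) − 74q_{Mesa}.
∂π/∂q_{Mesa} = 214 − 4q_{Mesa} − q_{Largo} = 0 ⇒ q_{Mesa} = 53.5 − 0.25q_{Largo}.
Similarly q_{Largo} = 49 − 0.25q_{Mesa}.
Solving the two reaction functions simultaneously: (1 − (−0.25)(−0.25))q_{Mesa} = 53.5 − 0.25·49, so 0.9375q_{Mesa} = 41.25 and q_{Mesa} = 44.
Then q_{Largo} = 49 − 0.25·44 = 38.
P_{Mesa} = 288 − 2·44 − 38 = 162.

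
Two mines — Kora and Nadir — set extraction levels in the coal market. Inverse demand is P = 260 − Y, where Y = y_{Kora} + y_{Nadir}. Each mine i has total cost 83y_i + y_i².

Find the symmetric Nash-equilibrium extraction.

Mine Kora's profit: π = y_{Kora}(260 − (y_{Kora} + y_{Nadir})) − 83y_{Kora} − y_{Kora}².
∂π/∂y_{Kora} = 177 − 4y_{Kora} − y_{Nadir} = 0, so y_{Kora} = 44.25 − 0.25y_{Nadir}.
The game is symmetric, so in equilibrium y_{Nadir} = y_{Kora}: the reaction function gives 1.25y_{Kora} = 44.25, hence y_{Kora} = 35.4.

35.4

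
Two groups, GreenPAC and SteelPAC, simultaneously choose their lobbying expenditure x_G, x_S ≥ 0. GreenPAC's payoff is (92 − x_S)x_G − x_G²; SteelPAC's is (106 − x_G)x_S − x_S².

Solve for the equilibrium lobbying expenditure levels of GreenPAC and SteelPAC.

Expanding GreenPAC's payoff: 92x_G − x_Sx_G − x_G².
∂π/∂x_G = 92 − x_S − 2x_G = 0, so x_G = 46 − 0.5x_S.
Likewise for SteelPAC: x_S = 53 − 0.5x_G.
Substituting the second reaction function into the first: x_G = 46 − 0.5(53 − 0.5x_G), which gives 0.75x_G = 19.5 ⇒ x_G = 26.
Then x_S = 53 − 0.5·26 = 40.

26, 40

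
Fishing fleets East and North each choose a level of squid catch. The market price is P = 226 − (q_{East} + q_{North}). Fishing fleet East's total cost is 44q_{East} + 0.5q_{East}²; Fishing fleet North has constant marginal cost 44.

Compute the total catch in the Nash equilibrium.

109.2

Fishing fleet East's profit: π = q_{East}(226 − (q_{East} + q_{North})) − 44q_{East} − 0.5q_{East}².
∂π/∂q_{East} = 182 − 3q_{East} − q_{North} = 0, so q_{East} = 182/3 − (1/3)q_{North}.
For North: ∂π/∂q_{North} = 182 − 2q_{North} − q_{East} = 0 ⇒ q_{North} = 91 − 0.5q_{East}.
Plugging q_{North} into East's best response: q_{East} = 182/3 − (1/3)(91 − 0.5q_{East}) ⇒ (5/6)q_{East} = 91/3, so q_{East} = 36.4.
Then q_{North} = 91 − 0.5·36.4 = 72.8.
Total catch: 36.4 + 72.8 = 109.2.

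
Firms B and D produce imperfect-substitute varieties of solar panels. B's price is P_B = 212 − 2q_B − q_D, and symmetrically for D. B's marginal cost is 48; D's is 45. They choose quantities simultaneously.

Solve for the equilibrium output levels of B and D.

Firm B's profit: π = q_B(212 − 2q_B − q_D) − 48q_B.
∂π/∂q_B = 164 − 4q_B − q_D = 0 ⇒ q_B = 41 − 0.25q_D.
Similarly q_D = 41.75 − 0.25q_B.
Substituting the second reaction function into the first: q_B = 41 − 0.25(41.75 − 0.25q_B), which gives 0.9375q_B = 30.5625 ⇒ q_B = 32.6.
Then q_D = 41.75 − 0.25·32.6 = 33.6.

32.6, 33.6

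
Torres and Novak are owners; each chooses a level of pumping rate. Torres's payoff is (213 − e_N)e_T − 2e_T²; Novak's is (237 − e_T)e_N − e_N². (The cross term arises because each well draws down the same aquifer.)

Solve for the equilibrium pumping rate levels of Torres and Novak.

Expanding Torres's payoff: 213e_T − e_Ne_T − 2e_T².
∂π/∂e_T = 213 − e_N − 4e_T = 0, so e_T = 53.25 − 0.25e_N.
Likewise for Novak: e_N = 118.5 − 0.5e_T.
Substituting the second reaction function into the first: e_T = 53.25 − 0.25(118.5 − 0.5e_T), which gives 0.875e_T = 23.625 ⇒ e_T = 27.
Then e_N = 118.5 − 0.5·27 = 105.

27, 105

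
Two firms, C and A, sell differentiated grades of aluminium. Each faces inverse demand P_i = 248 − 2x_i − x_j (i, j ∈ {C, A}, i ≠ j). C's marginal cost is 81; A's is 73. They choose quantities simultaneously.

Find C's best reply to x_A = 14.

38.25

Firm C's profit: π = x_C(248 − 2x_C − x_A) − 81x_C.
∂π/∂x_C = 167 − 4x_C − x_A = 0 ⇒ x_C = 41.75 − 0.25x_A.
At x_A = 14: x_C = 41.75 − 0.25·14 = 38.25.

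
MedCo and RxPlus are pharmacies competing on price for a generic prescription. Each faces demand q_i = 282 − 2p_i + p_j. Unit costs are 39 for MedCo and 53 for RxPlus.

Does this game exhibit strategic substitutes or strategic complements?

strategic complements

MedCo's profit: π = (p_{MedCo} − 39)(282 − 2p_{MedCo} + p_{RxPlus}).
∂π/∂p_{MedCo} = 360 − 4p_{MedCo} + p_{RxPlus} = 0 ⇒ p_{MedCo} = 90 + 0.25p_{RxPlus}.
The best-response slope dp_{MedCo}/dp_{RxPlus} = 0.25 > 0: the reaction function is upward-sloping, so the choices are strategic complements.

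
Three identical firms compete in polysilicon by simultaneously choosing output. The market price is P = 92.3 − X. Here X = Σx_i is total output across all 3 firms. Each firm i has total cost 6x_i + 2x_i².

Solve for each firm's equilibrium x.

10.7875

A representative firm's profit is π_i = x_i(92.3 − X) − 6x_i − 2x_i², with X = x_i + Σ_{j≠i} x_j.
First-order condition: 86.3 − 6x_i − Σ_{j≠i} x_j = 0.
With identical firms, set every x_j = x: then 86.3 − 6x − 2x = 0, i.e. x = 86.3/8 = 10.7875.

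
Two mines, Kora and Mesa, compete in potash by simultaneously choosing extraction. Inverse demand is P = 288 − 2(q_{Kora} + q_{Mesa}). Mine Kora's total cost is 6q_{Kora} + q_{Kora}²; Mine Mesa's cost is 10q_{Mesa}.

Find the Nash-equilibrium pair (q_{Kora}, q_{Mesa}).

Mine Kora's profit: π = q_{Kora}(288 − 2(q_{Kora} + q_{Mesa})) − 6q_{Kora} − q_{Kora}².
∂π/∂q_{Kora} = 282 − 6q_{Kora} − 2q_{Mesa} = 0, so q_{Kora} = 47 − (1/3)q_{Mesa}.
For Mesa: ∂π/∂q_{Mesa} = 278 − 4q_{Mesa} − 2q_{Kora} = 0 ⇒ q_{Mesa} = 69.5 − 0.5q_{Kora}.
Plugging q_{Mesa} into Kora's best response: q_{Kora} = 47 − (1/3)(69.5 − 0.5q_{Kora}) ⇒ (5/6)q_{Kora} = 143/6, so q_{Kora} = 28.6.
Then q_{Mesa} = 69.5 − 0.5·28.6 = 55.2.

28.6, 55.2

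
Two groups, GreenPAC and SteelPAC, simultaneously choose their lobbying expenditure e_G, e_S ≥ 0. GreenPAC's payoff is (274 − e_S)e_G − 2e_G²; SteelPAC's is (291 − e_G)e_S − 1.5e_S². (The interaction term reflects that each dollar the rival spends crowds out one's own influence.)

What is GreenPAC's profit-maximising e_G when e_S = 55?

Expanding GreenPAC's payoff: 274e_G − e_Se_G − 2e_G².
∂π/∂e_G = 274 − e_S − 4e_G = 0, so e_G = 68.5 − 0.25e_S.
At e_S = 55: e_G = 68.5 − 0.25·55 = 54.75.

54.75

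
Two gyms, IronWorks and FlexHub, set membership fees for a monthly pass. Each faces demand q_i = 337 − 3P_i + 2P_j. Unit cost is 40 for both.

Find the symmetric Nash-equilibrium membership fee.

114.25

IronWorks's profit: π = (P_{IronWorks} − 40)(337 − 3P_{IronWorks} + 2P_{FlexHub}).
∂π/∂P_{IronWorks} = 457 − 6P_{IronWorks} + 2P_{FlexHub} = 0 ⇒ P_{IronWorks} = 457/6 + (1/3)P_{FlexHub}.
Setting P_{IronWorks} = P_{FlexHub} in the reaction function: P_{IronWorks} = 457/6 + (1/3)P_{IronWorks}, so P_{IronWorks} = (457/6) / (2/3) = 114.25.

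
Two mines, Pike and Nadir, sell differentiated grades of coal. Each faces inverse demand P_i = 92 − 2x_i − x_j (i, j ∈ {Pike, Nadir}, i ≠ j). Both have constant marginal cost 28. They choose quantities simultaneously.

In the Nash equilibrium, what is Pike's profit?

Mine Pike's profit: π = x_{Pike}(92 − 2x_{Pike} − x_{Nadir}) − 28x_{Pike}.
∂π/∂x_{Pike} = 64 − 4x_{Pike} − x_{Nadir} = 0 ⇒ x_{Pike} = 16 − 0.25x_{Nadir}.
Setting x_{Pike} = x_{Nadir} in the reaction function: x_{Pike} = 16 − 0.25x_{Pike}, so x_{Pike} = 16 / 1.25 = 12.8.
P_{Pike} = 92 − 2·12.8 − 12.8 = 53.6.
Profit = (53.6 − 28)·12.8 = 327.68.

327.68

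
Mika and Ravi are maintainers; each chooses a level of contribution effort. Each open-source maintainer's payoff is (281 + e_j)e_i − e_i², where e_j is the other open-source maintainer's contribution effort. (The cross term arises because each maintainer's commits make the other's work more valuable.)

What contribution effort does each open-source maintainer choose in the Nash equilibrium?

Mika's payoff is (281 + e_R)e_M − e_M².
∂π/∂e_M = 281 + e_R − 2e_M = 0, so e_M = 140.5 + 0.5e_R.
By symmetry e_R = e_M; substituting into the reaction function, 0.5e_M = 140.5 and e_M = 281.

281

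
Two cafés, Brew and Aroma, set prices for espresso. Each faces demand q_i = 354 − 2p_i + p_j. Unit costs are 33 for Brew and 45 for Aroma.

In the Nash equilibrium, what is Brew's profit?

23587.92

Brew's profit: π = (p_{Brew} − 33)(354 − 2p_{Brew} + p_{Aroma}).
∂π/∂p_{Brew} = 420 − 4p_{Brew} + p_{Aroma} = 0 ⇒ p_{Brew} = 105 + 0.25p_{Aroma}.
Similarly p_{Aroma} = 111 + 0.25p_{Brew}.
Solving the two reaction functions simultaneously: (1 − (0.25)(0.25))p_{Brew} = 105 + 0.25·111, so 0.9375p_{Brew} = 132.75 and p_{Brew} = 141.6.
Then p_{Aroma} = 111 + 0.25·141.6 = 146.4.
q_{Brew} = 354 − 2·141.6 + 146.4 = 217.2.
Profit = (141.6 − 33)·217.2 = 23587.92.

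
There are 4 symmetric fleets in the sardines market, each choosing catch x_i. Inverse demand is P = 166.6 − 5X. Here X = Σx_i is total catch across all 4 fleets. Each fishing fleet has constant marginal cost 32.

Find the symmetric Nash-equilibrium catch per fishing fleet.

A representative fishing fleet's profit is π_i = x_i(166.6 − 5X) − 32x_i, with X = x_i + Σ_{j≠i} x_j.
First-order condition: 134.6 − 10x_i − 5Σ_{j≠i} x_j = 0.
In a symmetric equilibrium every fishing fleet chooses the same x, so Σ_{j≠i} x_j = 3x. The condition becomes 134.6 − 25x = 0, giving x = 134.6/25 = 5.384.

5.384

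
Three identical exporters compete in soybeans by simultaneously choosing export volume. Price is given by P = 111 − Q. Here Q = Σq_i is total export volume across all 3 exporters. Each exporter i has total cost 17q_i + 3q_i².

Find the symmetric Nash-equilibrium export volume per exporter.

9.4

A representative exporter's profit is π_i = q_i(111 − Q) − 17q_i − 3q_i², with Q = q_i + Σ_{j≠i} q_j.
First-order condition: 94 − 8q_i − Σ_{j≠i} q_j = 0.
Imposing symmetry (q_j = q for all j) turns Σ_{j≠i} q_j into 2q, so 94 = 10q and q = 9.4.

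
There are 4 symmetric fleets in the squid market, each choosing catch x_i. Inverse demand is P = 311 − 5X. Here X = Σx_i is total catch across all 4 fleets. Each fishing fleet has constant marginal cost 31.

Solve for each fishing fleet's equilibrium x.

11.2

A representative fishing fleet's profit is π_i = x_i(311 − 5X) − 31x_i, with X = x_i + Σ_{j≠i} x_j.
First-order condition: 280 − 10x_i − 5Σ_{j≠i} x_j = 0.
In a symmetric equilibrium every fishing fleet chooses the same x, so Σ_{j≠i} x_j = 3x. The condition becomes 280 − 25x = 0, giving x = 280/25 = 11.2.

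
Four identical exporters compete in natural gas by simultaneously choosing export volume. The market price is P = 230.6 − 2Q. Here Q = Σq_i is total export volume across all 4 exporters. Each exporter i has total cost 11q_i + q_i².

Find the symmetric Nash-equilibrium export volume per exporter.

18.3

A representative exporter's profit is π_i = q_i(230.6 − 2Q) − 11q_i − q_i², with Q = q_i + Σ_{j≠i} q_j.
First-order condition: 219.6 − 6q_i − 2Σ_{j≠i} q_j = 0.
Imposing symmetry (q_j = q for all j) turns Σ_{j≠i} q_j into 3q, so 219.6 = 12q and q = 18.3.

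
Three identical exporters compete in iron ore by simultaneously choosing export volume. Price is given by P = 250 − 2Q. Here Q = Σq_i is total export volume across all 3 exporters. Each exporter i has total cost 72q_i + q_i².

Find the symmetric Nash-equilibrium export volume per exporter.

17.8

A representative exporter's profit is π_i = q_i(250 − 2Q) − 72q_i − q_i², with Q = q_i + Σ_{j≠i} q_j.
First-order condition: 178 − 6q_i − 2Σ_{j≠i} q_j = 0.
With identical exporters, set every q_j = q: then 178 − 6q − 4q = 0, i.e. q = 178/10 = 17.8.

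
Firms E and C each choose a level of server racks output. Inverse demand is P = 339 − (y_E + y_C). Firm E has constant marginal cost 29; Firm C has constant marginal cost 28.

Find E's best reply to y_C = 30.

Firm E's profit: π = y_E(339 − (y_E + y_C)) − 29y_E.
∂π/∂y_E = 310 − 2y_E − y_C = 0, so y_E = 155 − 0.5y_C.
At y_C = 30: y_E = 155 − 0.5·30 = 140.

140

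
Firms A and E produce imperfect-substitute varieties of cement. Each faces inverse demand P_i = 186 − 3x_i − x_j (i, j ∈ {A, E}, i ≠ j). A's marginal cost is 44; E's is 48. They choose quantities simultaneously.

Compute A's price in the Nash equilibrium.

105.2

Firm A's profit: π = x_A(186 − 3x_A − x_E) − 44x_A.
∂π/∂x_A = 142 − 6x_A − x_E = 0 ⇒ x_A = 71/3 − (1/6)x_E.
Similarly x_E = 23 − (1/6)x_A.
Solving the two reaction functions simultaneously: (1 − (−1/6)(−1/6))x_A = 71/3 − (1/6)·23, so (35/36)x_A = 119/6 and x_A = 20.4.
Then x_E = 23 − (1/6)·20.4 = 19.6.
P_A = 186 − 3·20.4 − 19.6 = 105.2.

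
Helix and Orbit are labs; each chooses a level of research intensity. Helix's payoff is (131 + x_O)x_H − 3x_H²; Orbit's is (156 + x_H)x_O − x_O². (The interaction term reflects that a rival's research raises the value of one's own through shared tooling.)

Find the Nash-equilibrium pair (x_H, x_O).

Expanding Helix's payoff: 131x_H + x_Ox_H − 3x_H².
∂π/∂x_H = 131 + x_O − 6x_H = 0, so x_H = 131/6 + (1/6)x_O.
Likewise for Orbit: x_O = 78 + 0.5x_H.
Plugging x_O into Helix's best response: x_H = 131/6 + (1/6)(78 + 0.5x_H) ⇒ (11/12)x_H = 209/6, so x_H = 38.
Then x_O = 78 + 0.5·38 = 97.

38, 97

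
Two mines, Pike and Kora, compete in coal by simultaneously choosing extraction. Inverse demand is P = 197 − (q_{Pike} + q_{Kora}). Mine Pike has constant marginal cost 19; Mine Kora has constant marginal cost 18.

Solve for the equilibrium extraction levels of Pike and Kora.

59, 60

Mine Pike's profit: π = q_{Pike}(197 − (q_{Pike} + q_{Kora})) − 19q_{Pike}.
∂π/∂q_{Pike} = 178 − 2q_{Pike} − q_{Kora} = 0, so q_{Pike} = 89 − 0.5q_{Kora}.
By the same steps for Kora: q_{Kora} = 89.5 − 0.5q_{Pike}.
Substituting the second reaction function into the first: q_{Pike} = 89 − 0.5(89.5 − 0.5q_{Pike}), which gives 0.75q_{Pike} = 44.25 ⇒ q_{Pike} = 59.
Then q_{Kora} = 89.5 − 0.5·59 = 60.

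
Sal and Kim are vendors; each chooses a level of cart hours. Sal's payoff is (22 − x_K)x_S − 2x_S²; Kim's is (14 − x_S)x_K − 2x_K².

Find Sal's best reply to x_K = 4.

Expanding Sal's payoff: 22x_S − x_Kx_S − 2x_S².
∂π/∂x_S = 22 − x_K − 4x_S = 0, so x_S = 5.5 − 0.25x_K.
At x_K = 4: x_S = 5.5 − 0.25·4 = 4.5.

4.5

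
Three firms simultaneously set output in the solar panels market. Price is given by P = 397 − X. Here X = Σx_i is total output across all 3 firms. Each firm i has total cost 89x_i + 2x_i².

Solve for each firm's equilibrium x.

38.5

A representative firm's profit is π_i = x_i(397 − X) − 89x_i − 2x_i², with X = x_i + Σ_{j≠i} x_j.
First-order condition: 308 − 6x_i − Σ_{j≠i} x_j = 0.
Imposing symmetry (x_j = x for all j) turns Σ_{j≠i} x_j into 2x, so 308 = 8x and x = 38.5.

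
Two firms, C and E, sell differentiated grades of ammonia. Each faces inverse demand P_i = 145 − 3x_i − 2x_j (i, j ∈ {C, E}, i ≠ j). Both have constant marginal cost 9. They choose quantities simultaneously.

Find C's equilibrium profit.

Firm C's profit: π = x_C(145 − 3x_C − 2x_E) − 9x_C.
∂π/∂x_C = 136 − 6x_C − 2x_E = 0 ⇒ x_C = 68/3 − (1/3)x_E.
By symmetry x_E = x_C; substituting into the reaction function, (4/3)x_C = 68/3 and x_C = 17.
P_C = 145 − 3·17 − 2·17 = 60.
Profit = (60 − 9)·17 = 867.

867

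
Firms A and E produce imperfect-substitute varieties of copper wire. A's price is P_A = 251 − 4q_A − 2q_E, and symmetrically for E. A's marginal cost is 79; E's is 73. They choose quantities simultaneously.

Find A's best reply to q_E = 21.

16.25

Firm A's profit: π = q_A(251 − 4q_A − 2q_E) − 79q_A.
∂π/∂q_A = 172 − 8q_A − 2q_E = 0 ⇒ q_A = 21.5 − 0.25q_E.
At q_E = 21: q_A = 21.5 − 0.25·21 = 16.25.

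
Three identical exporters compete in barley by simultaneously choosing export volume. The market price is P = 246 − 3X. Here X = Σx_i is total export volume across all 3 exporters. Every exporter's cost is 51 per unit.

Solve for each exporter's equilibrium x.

16.25

A representative exporter's profit is π_i = x_i(246 − 3X) − 51x_i, with X = x_i + Σ_{j≠i} x_j.
First-order condition: 195 − 6x_i − 3Σ_{j≠i} x_j = 0.
Imposing symmetry (x_j = x for all j) turns Σ_{j≠i} x_j into 2x, so 195 = 12x and x = 16.25.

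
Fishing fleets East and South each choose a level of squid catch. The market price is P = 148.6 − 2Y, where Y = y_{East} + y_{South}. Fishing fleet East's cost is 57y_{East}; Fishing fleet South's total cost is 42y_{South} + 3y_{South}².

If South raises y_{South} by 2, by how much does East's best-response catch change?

-1

Fishing fleet East's profit: π = y_{East}(148.6 − 2(y_{East} + y_{South})) − 57y_{East}.
∂π/∂y_{East} = 91.6 − 4y_{East} − 2y_{South} = 0, so y_{East} = 22.9 − 0.5y_{South}.
The reaction-function slope is −0.5, so a 2-unit rise in y_{South} moves y_{East} by −0.5 × 2 = −1. East's best response falls — the actions are strategic substitutes.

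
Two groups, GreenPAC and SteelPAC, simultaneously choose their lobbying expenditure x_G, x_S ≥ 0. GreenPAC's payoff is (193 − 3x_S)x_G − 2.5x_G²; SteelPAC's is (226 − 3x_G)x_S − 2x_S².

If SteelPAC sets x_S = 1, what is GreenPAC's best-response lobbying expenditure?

38

Expanding GreenPAC's payoff: 193x_G − 3x_Sx_G − 2.5x_G².
∂π/∂x_G = 193 − 3x_S − 5x_G = 0, so x_G = 38.6 − 0.6x_S.
At x_S = 1: x_G = 38.6 − 0.6·1 = 38.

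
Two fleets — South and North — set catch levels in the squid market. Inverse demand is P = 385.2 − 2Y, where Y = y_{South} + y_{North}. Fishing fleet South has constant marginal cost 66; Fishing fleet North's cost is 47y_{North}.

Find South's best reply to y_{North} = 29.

65.3

Fishing fleet South's profit: π = y_{South}(385.2 − 2(y_{South} + y_{North})) − 66y_{South}.
∂π/∂y_{South} = 319.2 − 4y_{South} − 2y_{North} = 0, so y_{South} = 79.8 − 0.5y_{North}.
At y_{North} = 29: y_{South} = 79.8 − 0.5·29 = 65.3.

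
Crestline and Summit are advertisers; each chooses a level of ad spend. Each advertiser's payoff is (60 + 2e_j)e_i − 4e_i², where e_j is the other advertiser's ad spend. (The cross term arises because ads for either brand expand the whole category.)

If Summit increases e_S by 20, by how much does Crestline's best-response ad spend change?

Crestline's payoff is (60 + 2e_S)e_C − 4e_C².
∂π/∂e_C = 60 + 2e_S − 8e_C = 0, so e_C = 7.5 + 0.25e_S.
The reaction-function slope is 0.25, so a 20-unit rise in e_S moves e_C by 0.25 × 20 = 5. Crestline's best response rises — the actions are strategic complements.

5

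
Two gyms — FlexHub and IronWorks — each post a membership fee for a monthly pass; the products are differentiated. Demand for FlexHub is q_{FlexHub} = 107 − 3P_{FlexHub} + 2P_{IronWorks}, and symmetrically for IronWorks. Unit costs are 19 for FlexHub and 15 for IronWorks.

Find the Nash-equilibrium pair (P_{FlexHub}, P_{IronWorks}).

FlexHub's profit: π = (P_{FlexHub} − 19)(107 − 3P_{FlexHub} + 2P_{IronWorks}).
∂π/∂P_{FlexHub} = 164 − 6P_{FlexHub} + 2P_{IronWorks} = 0 ⇒ P_{FlexHub} = 82/3 + (1/3)P_{IronWorks}.
Similarly P_{IronWorks} = 76/3 + (1/3)P_{FlexHub}.
Solving the two reaction functions simultaneously: (1 − (1/3)(1/3))P_{FlexHub} = 82/3 + (1/3)·(76/3), so (8/9)P_{FlexHub} = 322/9 and P_{FlexHub} = 40.25.
Then P_{IronWorks} = 76/3 + (1/3)·40.25 = 38.75.

40.25, 38.75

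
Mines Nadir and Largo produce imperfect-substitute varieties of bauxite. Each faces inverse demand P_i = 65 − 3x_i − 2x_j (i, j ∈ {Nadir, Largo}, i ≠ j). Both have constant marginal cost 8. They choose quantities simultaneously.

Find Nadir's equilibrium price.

Mine Nadir's profit: π = x_{Nadir}(65 − 3x_{Nadir} − 2x_{Largo}) − 8x_{Nadir}.
∂π/∂x_{Nadir} = 57 − 6x_{Nadir} − 2x_{Largo} = 0 ⇒ x_{Nadir} = 9.5 − (1/3)x_{Largo}.
The game is symmetric, so in equilibrium x_{Largo} = x_{Nadir}: the reaction function gives (4/3)x_{Nadir} = 9.5, hence x_{Nadir} = 7.125.
P_{Nadir} = 65 − 3·7.125 − 2·7.125 = 29.375.

29.375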